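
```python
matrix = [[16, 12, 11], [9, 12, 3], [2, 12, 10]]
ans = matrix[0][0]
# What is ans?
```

matrix[0] = [16, 12, 11]. Taking column 0 of that row yields 16.

16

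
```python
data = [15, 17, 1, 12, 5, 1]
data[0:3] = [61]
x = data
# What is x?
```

data starts as [15, 17, 1, 12, 5, 1] (length 6). The slice data[0:3] covers indices [0, 1, 2] with values [15, 17, 1]. Replacing that slice with [61] (different length) produces [61, 12, 5, 1].

[61, 12, 5, 1]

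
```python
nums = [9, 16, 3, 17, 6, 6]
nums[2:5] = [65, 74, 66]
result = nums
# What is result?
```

nums starts as [9, 16, 3, 17, 6, 6] (length 6). The slice nums[2:5] covers indices [2, 3, 4] with values [3, 17, 6]. Replacing that slice with [65, 74, 66] (same length) produces [9, 16, 65, 74, 66, 6].

[9, 16, 65, 74, 66, 6]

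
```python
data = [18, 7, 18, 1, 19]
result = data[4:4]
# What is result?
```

data has length 5. The slice data[4:4] resolves to an empty index range, so the result is [].

[]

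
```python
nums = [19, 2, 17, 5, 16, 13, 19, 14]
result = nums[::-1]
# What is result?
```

nums has length 8. The slice nums[::-1] selects indices [7, 6, 5, 4, 3, 2, 1, 0] (7->14, 6->19, 5->13, 4->16, 3->5, 2->17, 1->2, 0->19), giving [14, 19, 13, 16, 5, 17, 2, 19].

[14, 19, 13, 16, 5, 17, 2, 19]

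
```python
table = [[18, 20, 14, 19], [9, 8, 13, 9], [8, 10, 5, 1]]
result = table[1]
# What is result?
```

table has 3 rows. Row 1 is [9, 8, 13, 9].

[9, 8, 13, 9]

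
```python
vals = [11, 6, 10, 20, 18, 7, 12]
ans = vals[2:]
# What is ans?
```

vals has length 7. The slice vals[2:] selects indices [2, 3, 4, 5, 6] (2->10, 3->20, 4->18, 5->7, 6->12), giving [10, 20, 18, 7, 12].

[10, 20, 18, 7, 12]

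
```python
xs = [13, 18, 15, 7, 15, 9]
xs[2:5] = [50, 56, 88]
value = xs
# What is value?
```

xs starts as [13, 18, 15, 7, 15, 9] (length 6). The slice xs[2:5] covers indices [2, 3, 4] with values [15, 7, 15]. Replacing that slice with [50, 56, 88] (same length) produces [13, 18, 50, 56, 88, 9].

[13, 18, 50, 56, 88, 9]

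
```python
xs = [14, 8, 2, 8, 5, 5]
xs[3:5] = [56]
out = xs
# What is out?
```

xs starts as [14, 8, 2, 8, 5, 5] (length 6). The slice xs[3:5] covers indices [3, 4] with values [8, 5]. Replacing that slice with [56] (different length) produces [14, 8, 2, 56, 5].

[14, 8, 2, 56, 5]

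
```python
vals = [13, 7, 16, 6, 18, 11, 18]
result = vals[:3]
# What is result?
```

vals has length 7. The slice vals[:3] selects indices [0, 1, 2] (0->13, 1->7, 2->16), giving [13, 7, 16].

[13, 7, 16]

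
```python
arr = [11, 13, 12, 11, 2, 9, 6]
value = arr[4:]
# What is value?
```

arr has length 7. The slice arr[4:] selects indices [4, 5, 6] (4->2, 5->9, 6->6), giving [2, 9, 6].

[2, 9, 6]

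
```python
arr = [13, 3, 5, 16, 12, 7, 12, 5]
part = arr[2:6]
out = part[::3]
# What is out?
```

arr has length 8. The slice arr[2:6] selects indices [2, 3, 4, 5] (2->5, 3->16, 4->12, 5->7), giving [5, 16, 12, 7]. So part = [5, 16, 12, 7]. part has length 4. The slice part[::3] selects indices [0, 3] (0->5, 3->7), giving [5, 7].

[5, 7]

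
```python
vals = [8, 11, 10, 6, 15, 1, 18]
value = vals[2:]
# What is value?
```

vals has length 7. The slice vals[2:] selects indices [2, 3, 4, 5, 6] (2->10, 3->6, 4->15, 5->1, 6->18), giving [10, 6, 15, 1, 18].

[10, 6, 15, 1, 18]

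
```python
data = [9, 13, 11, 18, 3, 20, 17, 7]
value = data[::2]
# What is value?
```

data has length 8. The slice data[::2] selects indices [0, 2, 4, 6] (0->9, 2->11, 4->3, 6->17), giving [9, 11, 3, 17].

[9, 11, 3, 17]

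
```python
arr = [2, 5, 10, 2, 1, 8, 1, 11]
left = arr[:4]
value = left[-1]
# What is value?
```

arr has length 8. The slice arr[:4] selects indices [0, 1, 2, 3] (0->2, 1->5, 2->10, 3->2), giving [2, 5, 10, 2]. So left = [2, 5, 10, 2]. Then left[-1] = 2.

2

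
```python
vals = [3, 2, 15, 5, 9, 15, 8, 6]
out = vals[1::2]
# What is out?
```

vals has length 8. The slice vals[1::2] selects indices [1, 3, 5, 7] (1->2, 3->5, 5->15, 7->6), giving [2, 5, 15, 6].

[2, 5, 15, 6]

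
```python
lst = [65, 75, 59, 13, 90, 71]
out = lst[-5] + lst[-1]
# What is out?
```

lst has length 6. Negative index -5 maps to positive index 6 + (-5) = 1. lst[1] = 75.
lst has length 6. Negative index -1 maps to positive index 6 + (-1) = 5. lst[5] = 71.
Sum: 75 + 71 = 146.

146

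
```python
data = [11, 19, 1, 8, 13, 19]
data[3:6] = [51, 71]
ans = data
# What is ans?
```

data starts as [11, 19, 1, 8, 13, 19] (length 6). The slice data[3:6] covers indices [3, 4, 5] with values [8, 13, 19]. Replacing that slice with [51, 71] (different length) produces [11, 19, 1, 51, 71].

[11, 19, 1, 51, 71]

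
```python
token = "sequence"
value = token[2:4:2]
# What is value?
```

token has length 8. The slice token[2:4:2] selects indices [2] (2->'q'), giving 'q'.

'q'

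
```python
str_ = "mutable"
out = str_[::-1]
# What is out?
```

str_ has length 7. The slice str_[::-1] selects indices [6, 5, 4, 3, 2, 1, 0] (6->'e', 5->'l', 4->'b', 3->'a', 2->'t', 1->'u', 0->'m'), giving 'elbatum'.

'elbatum'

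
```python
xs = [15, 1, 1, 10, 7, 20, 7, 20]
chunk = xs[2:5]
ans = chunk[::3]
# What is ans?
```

xs has length 8. The slice xs[2:5] selects indices [2, 3, 4] (2->1, 3->10, 4->7), giving [1, 10, 7]. So chunk = [1, 10, 7]. chunk has length 3. The slice chunk[::3] selects indices [0] (0->1), giving [1].

[1]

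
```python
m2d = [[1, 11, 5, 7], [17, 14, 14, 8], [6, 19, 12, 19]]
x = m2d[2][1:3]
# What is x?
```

m2d[2] = [6, 19, 12, 19]. m2d[2] has length 4. The slice m2d[2][1:3] selects indices [1, 2] (1->19, 2->12), giving [19, 12].

[19, 12]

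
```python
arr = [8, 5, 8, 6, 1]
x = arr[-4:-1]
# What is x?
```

arr has length 5. The slice arr[-4:-1] selects indices [1, 2, 3] (1->5, 2->8, 3->6), giving [5, 8, 6].

[5, 8, 6]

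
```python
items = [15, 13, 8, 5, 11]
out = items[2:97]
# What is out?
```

items has length 5. The slice items[2:97] selects indices [2, 3, 4] (2->8, 3->5, 4->11), giving [8, 5, 11].

[8, 5, 11]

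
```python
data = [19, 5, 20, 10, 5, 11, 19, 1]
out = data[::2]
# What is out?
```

data has length 8. The slice data[::2] selects indices [0, 2, 4, 6] (0->19, 2->20, 4->5, 6->19), giving [19, 20, 5, 19].

[19, 20, 5, 19]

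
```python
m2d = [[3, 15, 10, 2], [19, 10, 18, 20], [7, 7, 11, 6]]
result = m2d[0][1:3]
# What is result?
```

m2d[0] = [3, 15, 10, 2]. m2d[0] has length 4. The slice m2d[0][1:3] selects indices [1, 2] (1->15, 2->10), giving [15, 10].

[15, 10]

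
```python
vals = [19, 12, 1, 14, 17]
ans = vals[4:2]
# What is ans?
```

vals has length 5. The slice vals[4:2] resolves to an empty index range, so the result is [].

[]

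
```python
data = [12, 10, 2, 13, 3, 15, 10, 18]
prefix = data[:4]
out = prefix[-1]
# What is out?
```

data has length 8. The slice data[:4] selects indices [0, 1, 2, 3] (0->12, 1->10, 2->2, 3->13), giving [12, 10, 2, 13]. So prefix = [12, 10, 2, 13]. Then prefix[-1] = 13.

13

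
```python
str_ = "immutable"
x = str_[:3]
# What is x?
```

str_ has length 9. The slice str_[:3] selects indices [0, 1, 2] (0->'i', 1->'m', 2->'m'), giving 'imm'.

'imm'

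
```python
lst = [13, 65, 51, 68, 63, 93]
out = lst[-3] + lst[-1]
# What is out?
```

lst has length 6. Negative index -3 maps to positive index 6 + (-3) = 3. lst[3] = 68.
lst has length 6. Negative index -1 maps to positive index 6 + (-1) = 5. lst[5] = 93.
Sum: 68 + 93 = 161.

161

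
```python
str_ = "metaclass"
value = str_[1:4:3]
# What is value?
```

str_ has length 9. The slice str_[1:4:3] selects indices [1] (1->'e'), giving 'e'.

'e'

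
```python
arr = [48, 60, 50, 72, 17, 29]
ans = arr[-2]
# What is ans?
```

arr has length 6. Negative index -2 maps to positive index 6 + (-2) = 4. arr[4] = 17.

17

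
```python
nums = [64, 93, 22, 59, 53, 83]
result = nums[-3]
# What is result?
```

nums has length 6. Negative index -3 maps to positive index 6 + (-3) = 3. nums[3] = 59.

59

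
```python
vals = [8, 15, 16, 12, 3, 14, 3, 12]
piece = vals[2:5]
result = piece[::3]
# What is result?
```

vals has length 8. The slice vals[2:5] selects indices [2, 3, 4] (2->16, 3->12, 4->3), giving [16, 12, 3]. So piece = [16, 12, 3]. piece has length 3. The slice piece[::3] selects indices [0] (0->16), giving [16].

[16]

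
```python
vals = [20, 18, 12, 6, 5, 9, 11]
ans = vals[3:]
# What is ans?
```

vals has length 7. The slice vals[3:] selects indices [3, 4, 5, 6] (3->6, 4->5, 5->9, 6->11), giving [6, 5, 9, 11].

[6, 5, 9, 11]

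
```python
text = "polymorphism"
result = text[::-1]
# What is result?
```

text has length 12. The slice text[::-1] selects indices [11, 10, 9, 8, 7, 6, 5, 4, 3, 2, 1, 0] (11->'m', 10->'s', 9->'i', 8->'h', 7->'p', 6->'r', 5->'o', 4->'m', 3->'y', 2->'l', 1->'o', 0->'p'), giving 'msihpromylop'.

'msihpromylop'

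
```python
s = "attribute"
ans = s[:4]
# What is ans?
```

s has length 9. The slice s[:4] selects indices [0, 1, 2, 3] (0->'a', 1->'t', 2->'t', 3->'r'), giving 'attr'.

'attr'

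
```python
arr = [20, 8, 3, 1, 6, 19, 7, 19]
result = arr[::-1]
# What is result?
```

arr has length 8. The slice arr[::-1] selects indices [7, 6, 5, 4, 3, 2, 1, 0] (7->19, 6->7, 5->19, 4->6, 3->1, 2->3, 1->8, 0->20), giving [19, 7, 19, 6, 1, 3, 8, 20].

[19, 7, 19, 6, 1, 3, 8, 20]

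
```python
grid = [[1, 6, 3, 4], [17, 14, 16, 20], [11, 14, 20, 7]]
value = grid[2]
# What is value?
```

grid has 3 rows. Row 2 is [11, 14, 20, 7].

[11, 14, 20, 7]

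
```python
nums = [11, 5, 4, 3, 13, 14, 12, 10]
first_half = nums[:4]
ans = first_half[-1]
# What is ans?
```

nums has length 8. The slice nums[:4] selects indices [0, 1, 2, 3] (0->11, 1->5, 2->4, 3->3), giving [11, 5, 4, 3]. So first_half = [11, 5, 4, 3]. Then first_half[-1] = 3.

3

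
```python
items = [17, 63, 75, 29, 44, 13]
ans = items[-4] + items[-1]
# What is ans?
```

items has length 6. Negative index -4 maps to positive index 6 + (-4) = 2. items[2] = 75.
items has length 6. Negative index -1 maps to positive index 6 + (-1) = 5. items[5] = 13.
Sum: 75 + 13 = 88.

88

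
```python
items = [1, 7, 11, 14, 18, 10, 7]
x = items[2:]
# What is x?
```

items has length 7. The slice items[2:] selects indices [2, 3, 4, 5, 6] (2->11, 3->14, 4->18, 5->10, 6->7), giving [11, 14, 18, 10, 7].

[11, 14, 18, 10, 7]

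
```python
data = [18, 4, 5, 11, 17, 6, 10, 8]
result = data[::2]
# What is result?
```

data has length 8. The slice data[::2] selects indices [0, 2, 4, 6] (0->18, 2->5, 4->17, 6->10), giving [18, 5, 17, 10].

[18, 5, 17, 10]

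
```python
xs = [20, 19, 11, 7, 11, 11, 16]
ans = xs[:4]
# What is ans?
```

xs has length 7. The slice xs[:4] selects indices [0, 1, 2, 3] (0->20, 1->19, 2->11, 3->7), giving [20, 19, 11, 7].

[20, 19, 11, 7]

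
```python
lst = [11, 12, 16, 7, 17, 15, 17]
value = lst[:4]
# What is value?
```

lst has length 7. The slice lst[:4] selects indices [0, 1, 2, 3] (0->11, 1->12, 2->16, 3->7), giving [11, 12, 16, 7].

[11, 12, 16, 7]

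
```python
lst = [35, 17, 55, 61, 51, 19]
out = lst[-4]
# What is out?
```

lst has length 6. Negative index -4 maps to positive index 6 + (-4) = 2. lst[2] = 55.

55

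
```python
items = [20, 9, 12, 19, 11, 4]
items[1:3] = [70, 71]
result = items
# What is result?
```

items starts as [20, 9, 12, 19, 11, 4] (length 6). The slice items[1:3] covers indices [1, 2] with values [9, 12]. Replacing that slice with [70, 71] (same length) produces [20, 70, 71, 19, 11, 4].

[20, 70, 71, 19, 11, 4]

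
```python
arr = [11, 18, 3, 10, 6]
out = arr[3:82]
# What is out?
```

arr has length 5. The slice arr[3:82] selects indices [3, 4] (3->10, 4->6), giving [10, 6].

[10, 6]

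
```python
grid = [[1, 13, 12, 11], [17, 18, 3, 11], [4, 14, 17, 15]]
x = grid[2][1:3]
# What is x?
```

grid[2] = [4, 14, 17, 15]. grid[2] has length 4. The slice grid[2][1:3] selects indices [1, 2] (1->14, 2->17), giving [14, 17].

[14, 17]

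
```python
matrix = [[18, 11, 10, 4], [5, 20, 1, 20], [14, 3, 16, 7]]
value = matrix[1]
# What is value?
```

matrix has 3 rows. Row 1 is [5, 20, 1, 20].

[5, 20, 1, 20]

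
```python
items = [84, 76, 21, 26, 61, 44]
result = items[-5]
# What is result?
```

items has length 6. Negative index -5 maps to positive index 6 + (-5) = 1. items[1] = 76.

76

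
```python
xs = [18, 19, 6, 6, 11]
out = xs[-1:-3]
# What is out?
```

xs has length 5. The slice xs[-1:-3] resolves to an empty index range, so the result is [].

[]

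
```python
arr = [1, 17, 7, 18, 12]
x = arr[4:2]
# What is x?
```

arr has length 5. The slice arr[4:2] resolves to an empty index range, so the result is [].

[]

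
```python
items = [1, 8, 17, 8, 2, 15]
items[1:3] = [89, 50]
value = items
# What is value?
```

items starts as [1, 8, 17, 8, 2, 15] (length 6). The slice items[1:3] covers indices [1, 2] with values [8, 17]. Replacing that slice with [89, 50] (same length) produces [1, 89, 50, 8, 2, 15].

[1, 89, 50, 8, 2, 15]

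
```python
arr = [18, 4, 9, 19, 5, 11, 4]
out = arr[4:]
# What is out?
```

arr has length 7. The slice arr[4:] selects indices [4, 5, 6] (4->5, 5->11, 6->4), giving [5, 11, 4].

[5, 11, 4]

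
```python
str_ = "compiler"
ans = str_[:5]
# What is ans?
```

str_ has length 8. The slice str_[:5] selects indices [0, 1, 2, 3, 4] (0->'c', 1->'o', 2->'m', 3->'p', 4->'i'), giving 'compi'.

'compi'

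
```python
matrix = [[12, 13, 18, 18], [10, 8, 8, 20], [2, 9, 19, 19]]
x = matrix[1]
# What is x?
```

matrix has 3 rows. Row 1 is [10, 8, 8, 20].

[10, 8, 8, 20]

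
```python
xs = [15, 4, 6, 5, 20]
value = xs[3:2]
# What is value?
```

xs has length 5. The slice xs[3:2] resolves to an empty index range, so the result is [].

[]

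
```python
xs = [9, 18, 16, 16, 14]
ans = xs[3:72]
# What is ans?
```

xs has length 5. The slice xs[3:72] selects indices [3, 4] (3->16, 4->14), giving [16, 14].

[16, 14]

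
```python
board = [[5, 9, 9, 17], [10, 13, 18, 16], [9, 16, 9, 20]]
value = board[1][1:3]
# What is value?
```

board[1] = [10, 13, 18, 16]. board[1] has length 4. The slice board[1][1:3] selects indices [1, 2] (1->13, 2->18), giving [13, 18].

[13, 18]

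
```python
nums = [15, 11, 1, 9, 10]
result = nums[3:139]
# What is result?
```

nums has length 5. The slice nums[3:139] selects indices [3, 4] (3->9, 4->10), giving [9, 10].

[9, 10]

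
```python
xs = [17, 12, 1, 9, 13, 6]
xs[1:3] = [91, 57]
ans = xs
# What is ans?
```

xs starts as [17, 12, 1, 9, 13, 6] (length 6). The slice xs[1:3] covers indices [1, 2] with values [12, 1]. Replacing that slice with [91, 57] (same length) produces [17, 91, 57, 9, 13, 6].

[17, 91, 57, 9, 13, 6]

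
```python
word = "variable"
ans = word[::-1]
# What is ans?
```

word has length 8. The slice word[::-1] selects indices [7, 6, 5, 4, 3, 2, 1, 0] (7->'e', 6->'l', 5->'b', 4->'a', 3->'i', 2->'r', 1->'a', 0->'v'), giving 'elbairav'.

'elbairav'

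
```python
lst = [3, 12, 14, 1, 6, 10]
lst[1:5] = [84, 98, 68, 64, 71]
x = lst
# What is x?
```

lst starts as [3, 12, 14, 1, 6, 10] (length 6). The slice lst[1:5] covers indices [1, 2, 3, 4] with values [12, 14, 1, 6]. Replacing that slice with [84, 98, 68, 64, 71] (different length) produces [3, 84, 98, 68, 64, 71, 10].

[3, 84, 98, 68, 64, 71, 10]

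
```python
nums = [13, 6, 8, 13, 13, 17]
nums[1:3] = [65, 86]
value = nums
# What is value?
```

nums starts as [13, 6, 8, 13, 13, 17] (length 6). The slice nums[1:3] covers indices [1, 2] with values [6, 8]. Replacing that slice with [65, 86] (same length) produces [13, 65, 86, 13, 13, 17].

[13, 65, 86, 13, 13, 17]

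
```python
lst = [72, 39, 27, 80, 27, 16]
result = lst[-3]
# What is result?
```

lst has length 6. Negative index -3 maps to positive index 6 + (-3) = 3. lst[3] = 80.

80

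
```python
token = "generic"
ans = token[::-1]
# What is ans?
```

token has length 7. The slice token[::-1] selects indices [6, 5, 4, 3, 2, 1, 0] (6->'c', 5->'i', 4->'r', 3->'e', 2->'n', 1->'e', 0->'g'), giving 'cireneg'.

'cireneg'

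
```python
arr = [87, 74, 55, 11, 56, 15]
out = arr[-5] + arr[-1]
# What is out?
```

arr has length 6. Negative index -5 maps to positive index 6 + (-5) = 1. arr[1] = 74.
arr has length 6. Negative index -1 maps to positive index 6 + (-1) = 5. arr[5] = 15.
Sum: 74 + 15 = 89.

89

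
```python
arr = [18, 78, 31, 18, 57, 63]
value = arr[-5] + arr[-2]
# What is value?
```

arr has length 6. Negative index -5 maps to positive index 6 + (-5) = 1. arr[1] = 78.
arr has length 6. Negative index -2 maps to positive index 6 + (-2) = 4. arr[4] = 57.
Sum: 78 + 57 = 135.

135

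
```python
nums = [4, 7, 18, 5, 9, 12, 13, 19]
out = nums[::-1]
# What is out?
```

nums has length 8. The slice nums[::-1] selects indices [7, 6, 5, 4, 3, 2, 1, 0] (7->19, 6->13, 5->12, 4->9, 3->5, 2->18, 1->7, 0->4), giving [19, 13, 12, 9, 5, 18, 7, 4].

[19, 13, 12, 9, 5, 18, 7, 4]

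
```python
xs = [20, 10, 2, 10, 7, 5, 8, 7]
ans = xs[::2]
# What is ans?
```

xs has length 8. The slice xs[::2] selects indices [0, 2, 4, 6] (0->20, 2->2, 4->7, 6->8), giving [20, 2, 7, 8].

[20, 2, 7, 8]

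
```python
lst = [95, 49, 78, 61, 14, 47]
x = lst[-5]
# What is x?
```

lst has length 6. Negative index -5 maps to positive index 6 + (-5) = 1. lst[1] = 49.

49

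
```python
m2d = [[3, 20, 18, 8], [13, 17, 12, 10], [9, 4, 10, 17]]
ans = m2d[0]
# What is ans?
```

m2d has 3 rows. Row 0 is [3, 20, 18, 8].

[3, 20, 18, 8]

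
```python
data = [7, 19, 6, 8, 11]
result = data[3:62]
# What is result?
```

data has length 5. The slice data[3:62] selects indices [3, 4] (3->8, 4->11), giving [8, 11].

[8, 11]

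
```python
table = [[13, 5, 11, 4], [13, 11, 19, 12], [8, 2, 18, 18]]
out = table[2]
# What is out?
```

table has 3 rows. Row 2 is [8, 2, 18, 18].

[8, 2, 18, 18]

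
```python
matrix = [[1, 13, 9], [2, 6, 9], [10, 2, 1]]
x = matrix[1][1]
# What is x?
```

matrix[1] = [2, 6, 9]. Taking column 1 of that row yields 6.

6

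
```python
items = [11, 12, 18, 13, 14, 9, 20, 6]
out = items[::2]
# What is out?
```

items has length 8. The slice items[::2] selects indices [0, 2, 4, 6] (0->11, 2->18, 4->14, 6->20), giving [11, 18, 14, 20].

[11, 18, 14, 20]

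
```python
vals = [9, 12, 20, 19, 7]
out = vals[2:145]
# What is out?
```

vals has length 5. The slice vals[2:145] selects indices [2, 3, 4] (2->20, 3->19, 4->7), giving [20, 19, 7].

[20, 19, 7]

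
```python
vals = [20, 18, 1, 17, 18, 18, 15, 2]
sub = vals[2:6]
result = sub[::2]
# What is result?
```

vals has length 8. The slice vals[2:6] selects indices [2, 3, 4, 5] (2->1, 3->17, 4->18, 5->18), giving [1, 17, 18, 18]. So sub = [1, 17, 18, 18]. sub has length 4. The slice sub[::2] selects indices [0, 2] (0->1, 2->18), giving [1, 18].

[1, 18]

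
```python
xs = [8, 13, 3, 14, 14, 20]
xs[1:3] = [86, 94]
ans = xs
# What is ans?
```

xs starts as [8, 13, 3, 14, 14, 20] (length 6). The slice xs[1:3] covers indices [1, 2] with values [13, 3]. Replacing that slice with [86, 94] (same length) produces [8, 86, 94, 14, 14, 20].

[8, 86, 94, 14, 14, 20]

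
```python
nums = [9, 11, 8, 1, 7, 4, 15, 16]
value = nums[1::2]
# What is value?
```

nums has length 8. The slice nums[1::2] selects indices [1, 3, 5, 7] (1->11, 3->1, 5->4, 7->16), giving [11, 1, 4, 16].

[11, 1, 4, 16]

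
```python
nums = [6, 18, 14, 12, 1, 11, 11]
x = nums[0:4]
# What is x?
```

nums has length 7. The slice nums[0:4] selects indices [0, 1, 2, 3] (0->6, 1->18, 2->14, 3->12), giving [6, 18, 14, 12].

[6, 18, 14, 12]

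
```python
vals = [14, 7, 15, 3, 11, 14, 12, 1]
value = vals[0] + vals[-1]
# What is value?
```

vals has length 8. vals[0] = 14.
vals has length 8. Negative index -1 maps to positive index 8 + (-1) = 7. vals[7] = 1.
Sum: 14 + 1 = 15.

15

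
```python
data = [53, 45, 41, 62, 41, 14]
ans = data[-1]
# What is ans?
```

data has length 6. Negative index -1 maps to positive index 6 + (-1) = 5. data[5] = 14.

14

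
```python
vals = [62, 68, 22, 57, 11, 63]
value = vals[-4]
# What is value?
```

vals has length 6. Negative index -4 maps to positive index 6 + (-4) = 2. vals[2] = 22.

22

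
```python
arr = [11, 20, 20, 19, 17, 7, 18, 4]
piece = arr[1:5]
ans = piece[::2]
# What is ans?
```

arr has length 8. The slice arr[1:5] selects indices [1, 2, 3, 4] (1->20, 2->20, 3->19, 4->17), giving [20, 20, 19, 17]. So piece = [20, 20, 19, 17]. piece has length 4. The slice piece[::2] selects indices [0, 2] (0->20, 2->19), giving [20, 19].

[20, 19]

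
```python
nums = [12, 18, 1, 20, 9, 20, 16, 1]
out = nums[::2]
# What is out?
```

nums has length 8. The slice nums[::2] selects indices [0, 2, 4, 6] (0->12, 2->1, 4->9, 6->16), giving [12, 1, 9, 16].

[12, 1, 9, 16]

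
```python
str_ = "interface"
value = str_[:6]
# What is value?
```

str_ has length 9. The slice str_[:6] selects indices [0, 1, 2, 3, 4, 5] (0->'i', 1->'n', 2->'t', 3->'e', 4->'r', 5->'f'), giving 'interf'.

'interf'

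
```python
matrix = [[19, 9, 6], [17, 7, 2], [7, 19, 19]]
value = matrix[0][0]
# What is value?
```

matrix[0] = [19, 9, 6]. Taking column 0 of that row yields 19.

19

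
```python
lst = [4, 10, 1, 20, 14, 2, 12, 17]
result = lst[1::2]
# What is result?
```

lst has length 8. The slice lst[1::2] selects indices [1, 3, 5, 7] (1->10, 3->20, 5->2, 7->17), giving [10, 20, 2, 17].

[10, 20, 2, 17]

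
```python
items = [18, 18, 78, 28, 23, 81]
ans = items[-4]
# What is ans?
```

items has length 6. Negative index -4 maps to positive index 6 + (-4) = 2. items[2] = 78.

78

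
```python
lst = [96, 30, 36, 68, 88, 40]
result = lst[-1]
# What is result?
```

lst has length 6. Negative index -1 maps to positive index 6 + (-1) = 5. lst[5] = 40.

40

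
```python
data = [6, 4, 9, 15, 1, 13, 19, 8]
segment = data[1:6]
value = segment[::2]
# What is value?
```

data has length 8. The slice data[1:6] selects indices [1, 2, 3, 4, 5] (1->4, 2->9, 3->15, 4->1, 5->13), giving [4, 9, 15, 1, 13]. So segment = [4, 9, 15, 1, 13]. segment has length 5. The slice segment[::2] selects indices [0, 2, 4] (0->4, 2->15, 4->13), giving [4, 15, 13].

[4, 15, 13]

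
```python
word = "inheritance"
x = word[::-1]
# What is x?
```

word has length 11. The slice word[::-1] selects indices [10, 9, 8, 7, 6, 5, 4, 3, 2, 1, 0] (10->'e', 9->'c', 8->'n', 7->'a', 6->'t', 5->'i', 4->'r', 3->'e', 2->'h', 1->'n', 0->'i'), giving 'ecnatirehni'.

'ecnatirehni'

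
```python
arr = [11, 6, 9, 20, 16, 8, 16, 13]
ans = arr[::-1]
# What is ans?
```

arr has length 8. The slice arr[::-1] selects indices [7, 6, 5, 4, 3, 2, 1, 0] (7->13, 6->16, 5->8, 4->16, 3->20, 2->9, 1->6, 0->11), giving [13, 16, 8, 16, 20, 9, 6, 11].

[13, 16, 8, 16, 20, 9, 6, 11]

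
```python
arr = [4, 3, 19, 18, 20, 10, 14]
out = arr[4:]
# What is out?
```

arr has length 7. The slice arr[4:] selects indices [4, 5, 6] (4->20, 5->10, 6->14), giving [20, 10, 14].

[20, 10, 14]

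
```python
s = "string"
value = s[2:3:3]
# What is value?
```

s has length 6. The slice s[2:3:3] selects indices [2] (2->'r'), giving 'r'.

'r'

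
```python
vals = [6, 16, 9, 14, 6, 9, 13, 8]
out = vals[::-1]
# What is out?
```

vals has length 8. The slice vals[::-1] selects indices [7, 6, 5, 4, 3, 2, 1, 0] (7->8, 6->13, 5->9, 4->6, 3->14, 2->9, 1->16, 0->6), giving [8, 13, 9, 6, 14, 9, 16, 6].

[8, 13, 9, 6, 14, 9, 16, 6]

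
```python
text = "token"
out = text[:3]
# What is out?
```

text has length 5. The slice text[:3] selects indices [0, 1, 2] (0->'t', 1->'o', 2->'k'), giving 'tok'.

'tok'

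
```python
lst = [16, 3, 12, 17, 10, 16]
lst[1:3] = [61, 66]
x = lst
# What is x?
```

lst starts as [16, 3, 12, 17, 10, 16] (length 6). The slice lst[1:3] covers indices [1, 2] with values [3, 12]. Replacing that slice with [61, 66] (same length) produces [16, 61, 66, 17, 10, 16].

[16, 61, 66, 17, 10, 16]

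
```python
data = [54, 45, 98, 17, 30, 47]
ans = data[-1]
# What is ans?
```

data has length 6. Negative index -1 maps to positive index 6 + (-1) = 5. data[5] = 47.

47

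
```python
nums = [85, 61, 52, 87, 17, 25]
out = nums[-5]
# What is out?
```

nums has length 6. Negative index -5 maps to positive index 6 + (-5) = 1. nums[1] = 61.

61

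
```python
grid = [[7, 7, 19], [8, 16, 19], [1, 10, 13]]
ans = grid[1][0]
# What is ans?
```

grid[1] = [8, 16, 19]. Taking column 0 of that row yields 8.

8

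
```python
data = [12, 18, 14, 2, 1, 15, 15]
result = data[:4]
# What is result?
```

data has length 7. The slice data[:4] selects indices [0, 1, 2, 3] (0->12, 1->18, 2->14, 3->2), giving [12, 18, 14, 2].

[12, 18, 14, 2]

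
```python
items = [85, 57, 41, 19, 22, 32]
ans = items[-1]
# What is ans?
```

items has length 6. Negative index -1 maps to positive index 6 + (-1) = 5. items[5] = 32.

32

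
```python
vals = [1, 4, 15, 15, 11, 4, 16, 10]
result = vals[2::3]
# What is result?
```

vals has length 8. The slice vals[2::3] selects indices [2, 5] (2->15, 5->4), giving [15, 4].

[15, 4]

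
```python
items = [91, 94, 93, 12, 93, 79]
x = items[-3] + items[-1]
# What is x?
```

items has length 6. Negative index -3 maps to positive index 6 + (-3) = 3. items[3] = 12.
items has length 6. Negative index -1 maps to positive index 6 + (-1) = 5. items[5] = 79.
Sum: 12 + 79 = 91.

91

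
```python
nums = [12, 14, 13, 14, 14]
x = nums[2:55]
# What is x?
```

nums has length 5. The slice nums[2:55] selects indices [2, 3, 4] (2->13, 3->14, 4->14), giving [13, 14, 14].

[13, 14, 14]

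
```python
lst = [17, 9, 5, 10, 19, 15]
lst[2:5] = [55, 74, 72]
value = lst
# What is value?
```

lst starts as [17, 9, 5, 10, 19, 15] (length 6). The slice lst[2:5] covers indices [2, 3, 4] with values [5, 10, 19]. Replacing that slice with [55, 74, 72] (same length) produces [17, 9, 55, 74, 72, 15].

[17, 9, 55, 74, 72, 15]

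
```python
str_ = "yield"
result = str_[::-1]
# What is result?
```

str_ has length 5. The slice str_[::-1] selects indices [4, 3, 2, 1, 0] (4->'d', 3->'l', 2->'e', 1->'i', 0->'y'), giving 'dleiy'.

'dleiy'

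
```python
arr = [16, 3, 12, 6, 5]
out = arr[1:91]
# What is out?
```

arr has length 5. The slice arr[1:91] selects indices [1, 2, 3, 4] (1->3, 2->12, 3->6, 4->5), giving [3, 12, 6, 5].

[3, 12, 6, 5]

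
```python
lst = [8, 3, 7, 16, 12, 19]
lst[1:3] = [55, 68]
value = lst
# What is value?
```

lst starts as [8, 3, 7, 16, 12, 19] (length 6). The slice lst[1:3] covers indices [1, 2] with values [3, 7]. Replacing that slice with [55, 68] (same length) produces [8, 55, 68, 16, 12, 19].

[8, 55, 68, 16, 12, 19]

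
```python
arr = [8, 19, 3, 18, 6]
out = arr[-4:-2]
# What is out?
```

arr has length 5. The slice arr[-4:-2] selects indices [1, 2] (1->19, 2->3), giving [19, 3].

[19, 3]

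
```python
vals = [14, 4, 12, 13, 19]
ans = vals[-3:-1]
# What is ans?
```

vals has length 5. The slice vals[-3:-1] selects indices [2, 3] (2->12, 3->13), giving [12, 13].

[12, 13]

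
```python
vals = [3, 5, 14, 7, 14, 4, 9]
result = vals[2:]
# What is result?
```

vals has length 7. The slice vals[2:] selects indices [2, 3, 4, 5, 6] (2->14, 3->7, 4->14, 5->4, 6->9), giving [14, 7, 14, 4, 9].

[14, 7, 14, 4, 9]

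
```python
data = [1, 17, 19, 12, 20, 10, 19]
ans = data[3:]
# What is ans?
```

data has length 7. The slice data[3:] selects indices [3, 4, 5, 6] (3->12, 4->20, 5->10, 6->19), giving [12, 20, 10, 19].

[12, 20, 10, 19]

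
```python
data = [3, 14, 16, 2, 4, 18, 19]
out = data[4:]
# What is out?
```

data has length 7. The slice data[4:] selects indices [4, 5, 6] (4->4, 5->18, 6->19), giving [4, 18, 19].

[4, 18, 19]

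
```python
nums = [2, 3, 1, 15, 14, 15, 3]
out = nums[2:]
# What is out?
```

nums has length 7. The slice nums[2:] selects indices [2, 3, 4, 5, 6] (2->1, 3->15, 4->14, 5->15, 6->3), giving [1, 15, 14, 15, 3].

[1, 15, 14, 15, 3]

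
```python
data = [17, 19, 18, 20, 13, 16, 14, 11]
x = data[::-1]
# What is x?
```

data has length 8. The slice data[::-1] selects indices [7, 6, 5, 4, 3, 2, 1, 0] (7->11, 6->14, 5->16, 4->13, 3->20, 2->18, 1->19, 0->17), giving [11, 14, 16, 13, 20, 18, 19, 17].

[11, 14, 16, 13, 20, 18, 19, 17]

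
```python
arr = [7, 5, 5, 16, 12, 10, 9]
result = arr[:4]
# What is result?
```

arr has length 7. The slice arr[:4] selects indices [0, 1, 2, 3] (0->7, 1->5, 2->5, 3->16), giving [7, 5, 5, 16].

[7, 5, 5, 16]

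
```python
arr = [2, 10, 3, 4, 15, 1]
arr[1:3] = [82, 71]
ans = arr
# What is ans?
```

arr starts as [2, 10, 3, 4, 15, 1] (length 6). The slice arr[1:3] covers indices [1, 2] with values [10, 3]. Replacing that slice with [82, 71] (same length) produces [2, 82, 71, 4, 15, 1].

[2, 82, 71, 4, 15, 1]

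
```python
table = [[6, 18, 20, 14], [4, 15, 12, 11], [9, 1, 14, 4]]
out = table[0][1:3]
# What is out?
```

table[0] = [6, 18, 20, 14]. table[0] has length 4. The slice table[0][1:3] selects indices [1, 2] (1->18, 2->20), giving [18, 20].

[18, 20]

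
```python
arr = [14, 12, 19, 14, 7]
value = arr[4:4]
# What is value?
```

arr has length 5. The slice arr[4:4] resolves to an empty index range, so the result is [].

[]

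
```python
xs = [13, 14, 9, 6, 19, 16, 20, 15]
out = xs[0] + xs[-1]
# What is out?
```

xs has length 8. xs[0] = 13.
xs has length 8. Negative index -1 maps to positive index 8 + (-1) = 7. xs[7] = 15.
Sum: 13 + 15 = 28.

28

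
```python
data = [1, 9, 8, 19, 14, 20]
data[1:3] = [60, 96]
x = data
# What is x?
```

data starts as [1, 9, 8, 19, 14, 20] (length 6). The slice data[1:3] covers indices [1, 2] with values [9, 8]. Replacing that slice with [60, 96] (same length) produces [1, 60, 96, 19, 14, 20].

[1, 60, 96, 19, 14, 20]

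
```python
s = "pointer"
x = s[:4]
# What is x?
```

s has length 7. The slice s[:4] selects indices [0, 1, 2, 3] (0->'p', 1->'o', 2->'i', 3->'n'), giving 'poin'.

'poin'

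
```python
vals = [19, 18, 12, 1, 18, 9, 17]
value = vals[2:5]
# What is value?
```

vals has length 7. The slice vals[2:5] selects indices [2, 3, 4] (2->12, 3->1, 4->18), giving [12, 1, 18].

[12, 1, 18]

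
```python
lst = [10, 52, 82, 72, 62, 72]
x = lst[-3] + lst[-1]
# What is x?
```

lst has length 6. Negative index -3 maps to positive index 6 + (-3) = 3. lst[3] = 72.
lst has length 6. Negative index -1 maps to positive index 6 + (-1) = 5. lst[5] = 72.
Sum: 72 + 72 = 144.

144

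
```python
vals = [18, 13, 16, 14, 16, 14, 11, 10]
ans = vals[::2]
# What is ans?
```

vals has length 8. The slice vals[::2] selects indices [0, 2, 4, 6] (0->18, 2->16, 4->16, 6->11), giving [18, 16, 16, 11].

[18, 16, 16, 11]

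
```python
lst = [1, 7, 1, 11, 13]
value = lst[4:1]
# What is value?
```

lst has length 5. The slice lst[4:1] resolves to an empty index range, so the result is [].

[]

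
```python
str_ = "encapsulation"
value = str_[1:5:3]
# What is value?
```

str_ has length 13. The slice str_[1:5:3] selects indices [1, 4] (1->'n', 4->'p'), giving 'np'.

'np'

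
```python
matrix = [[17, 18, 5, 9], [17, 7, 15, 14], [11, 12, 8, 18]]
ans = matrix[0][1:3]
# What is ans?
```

matrix[0] = [17, 18, 5, 9]. matrix[0] has length 4. The slice matrix[0][1:3] selects indices [1, 2] (1->18, 2->5), giving [18, 5].

[18, 5]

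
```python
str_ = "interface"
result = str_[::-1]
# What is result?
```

str_ has length 9. The slice str_[::-1] selects indices [8, 7, 6, 5, 4, 3, 2, 1, 0] (8->'e', 7->'c', 6->'a', 5->'f', 4->'r', 3->'e', 2->'t', 1->'n', 0->'i'), giving 'ecafretni'.

'ecafretni'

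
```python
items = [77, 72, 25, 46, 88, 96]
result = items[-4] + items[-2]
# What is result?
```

items has length 6. Negative index -4 maps to positive index 6 + (-4) = 2. items[2] = 25.
items has length 6. Negative index -2 maps to positive index 6 + (-2) = 4. items[4] = 88.
Sum: 25 + 88 = 113.

113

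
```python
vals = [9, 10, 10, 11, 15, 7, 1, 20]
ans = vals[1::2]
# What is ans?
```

vals has length 8. The slice vals[1::2] selects indices [1, 3, 5, 7] (1->10, 3->11, 5->7, 7->20), giving [10, 11, 7, 20].

[10, 11, 7, 20]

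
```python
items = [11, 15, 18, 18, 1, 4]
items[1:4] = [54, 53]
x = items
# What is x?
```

items starts as [11, 15, 18, 18, 1, 4] (length 6). The slice items[1:4] covers indices [1, 2, 3] with values [15, 18, 18]. Replacing that slice with [54, 53] (different length) produces [11, 54, 53, 1, 4].

[11, 54, 53, 1, 4]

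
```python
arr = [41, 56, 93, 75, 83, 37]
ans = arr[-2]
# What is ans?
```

arr has length 6. Negative index -2 maps to positive index 6 + (-2) = 4. arr[4] = 83.

83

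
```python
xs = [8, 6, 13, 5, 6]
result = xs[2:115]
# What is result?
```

xs has length 5. The slice xs[2:115] selects indices [2, 3, 4] (2->13, 3->5, 4->6), giving [13, 5, 6].

[13, 5, 6]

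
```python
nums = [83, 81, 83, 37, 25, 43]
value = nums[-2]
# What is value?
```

nums has length 6. Negative index -2 maps to positive index 6 + (-2) = 4. nums[4] = 25.

25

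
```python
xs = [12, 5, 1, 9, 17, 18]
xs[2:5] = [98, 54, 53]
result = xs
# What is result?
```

xs starts as [12, 5, 1, 9, 17, 18] (length 6). The slice xs[2:5] covers indices [2, 3, 4] with values [1, 9, 17]. Replacing that slice with [98, 54, 53] (same length) produces [12, 5, 98, 54, 53, 18].

[12, 5, 98, 54, 53, 18]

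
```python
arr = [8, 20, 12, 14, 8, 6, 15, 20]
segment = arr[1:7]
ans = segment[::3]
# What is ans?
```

arr has length 8. The slice arr[1:7] selects indices [1, 2, 3, 4, 5, 6] (1->20, 2->12, 3->14, 4->8, 5->6, 6->15), giving [20, 12, 14, 8, 6, 15]. So segment = [20, 12, 14, 8, 6, 15]. segment has length 6. The slice segment[::3] selects indices [0, 3] (0->20, 3->8), giving [20, 8].

[20, 8]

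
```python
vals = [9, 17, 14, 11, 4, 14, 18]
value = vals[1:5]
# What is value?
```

vals has length 7. The slice vals[1:5] selects indices [1, 2, 3, 4] (1->17, 2->14, 3->11, 4->4), giving [17, 14, 11, 4].

[17, 14, 11, 4]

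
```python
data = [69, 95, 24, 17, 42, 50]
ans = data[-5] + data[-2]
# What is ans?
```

data has length 6. Negative index -5 maps to positive index 6 + (-5) = 1. data[1] = 95.
data has length 6. Negative index -2 maps to positive index 6 + (-2) = 4. data[4] = 42.
Sum: 95 + 42 = 137.

137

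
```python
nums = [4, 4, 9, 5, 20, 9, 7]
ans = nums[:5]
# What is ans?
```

nums has length 7. The slice nums[:5] selects indices [0, 1, 2, 3, 4] (0->4, 1->4, 2->9, 3->5, 4->20), giving [4, 4, 9, 5, 20].

[4, 4, 9, 5, 20]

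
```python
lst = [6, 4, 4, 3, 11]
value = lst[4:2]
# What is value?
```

lst has length 5. The slice lst[4:2] resolves to an empty index range, so the result is [].

[]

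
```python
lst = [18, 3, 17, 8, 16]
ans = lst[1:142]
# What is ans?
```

lst has length 5. The slice lst[1:142] selects indices [1, 2, 3, 4] (1->3, 2->17, 3->8, 4->16), giving [3, 17, 8, 16].

[3, 17, 8, 16]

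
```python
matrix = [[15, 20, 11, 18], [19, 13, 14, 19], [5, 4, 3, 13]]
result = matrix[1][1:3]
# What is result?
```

matrix[1] = [19, 13, 14, 19]. matrix[1] has length 4. The slice matrix[1][1:3] selects indices [1, 2] (1->13, 2->14), giving [13, 14].

[13, 14]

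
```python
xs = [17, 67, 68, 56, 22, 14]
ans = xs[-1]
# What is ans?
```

xs has length 6. Negative index -1 maps to positive index 6 + (-1) = 5. xs[5] = 14.

14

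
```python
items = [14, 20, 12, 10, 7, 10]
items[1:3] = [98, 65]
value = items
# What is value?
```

items starts as [14, 20, 12, 10, 7, 10] (length 6). The slice items[1:3] covers indices [1, 2] with values [20, 12]. Replacing that slice with [98, 65] (same length) produces [14, 98, 65, 10, 7, 10].

[14, 98, 65, 10, 7, 10]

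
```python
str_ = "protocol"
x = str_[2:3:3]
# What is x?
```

str_ has length 8. The slice str_[2:3:3] selects indices [2] (2->'o'), giving 'o'.

'o'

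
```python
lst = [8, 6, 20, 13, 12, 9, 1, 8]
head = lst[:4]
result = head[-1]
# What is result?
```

lst has length 8. The slice lst[:4] selects indices [0, 1, 2, 3] (0->8, 1->6, 2->20, 3->13), giving [8, 6, 20, 13]. So head = [8, 6, 20, 13]. Then head[-1] = 13.

13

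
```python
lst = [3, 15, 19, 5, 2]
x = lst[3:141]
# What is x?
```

lst has length 5. The slice lst[3:141] selects indices [3, 4] (3->5, 4->2), giving [5, 2].

[5, 2]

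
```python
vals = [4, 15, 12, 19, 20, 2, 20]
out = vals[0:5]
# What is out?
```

vals has length 7. The slice vals[0:5] selects indices [0, 1, 2, 3, 4] (0->4, 1->15, 2->12, 3->19, 4->20), giving [4, 15, 12, 19, 20].

[4, 15, 12, 19, 20]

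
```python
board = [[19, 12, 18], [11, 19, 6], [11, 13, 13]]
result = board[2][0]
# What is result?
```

board[2] = [11, 13, 13]. Taking column 0 of that row yields 11.

11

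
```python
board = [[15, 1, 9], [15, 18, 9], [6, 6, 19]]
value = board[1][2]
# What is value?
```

board[1] = [15, 18, 9]. Taking column 2 of that row yields 9.

9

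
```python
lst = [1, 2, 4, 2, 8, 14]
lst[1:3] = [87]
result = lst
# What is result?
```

lst starts as [1, 2, 4, 2, 8, 14] (length 6). The slice lst[1:3] covers indices [1, 2] with values [2, 4]. Replacing that slice with [87] (different length) produces [1, 87, 2, 8, 14].

[1, 87, 2, 8, 14]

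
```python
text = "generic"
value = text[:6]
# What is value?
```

text has length 7. The slice text[:6] selects indices [0, 1, 2, 3, 4, 5] (0->'g', 1->'e', 2->'n', 3->'e', 4->'r', 5->'i'), giving 'generi'.

'generi'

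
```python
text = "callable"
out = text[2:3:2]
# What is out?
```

text has length 8. The slice text[2:3:2] selects indices [2] (2->'l'), giving 'l'.

'l'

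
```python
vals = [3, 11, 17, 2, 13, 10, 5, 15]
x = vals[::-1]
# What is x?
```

vals has length 8. The slice vals[::-1] selects indices [7, 6, 5, 4, 3, 2, 1, 0] (7->15, 6->5, 5->10, 4->13, 3->2, 2->17, 1->11, 0->3), giving [15, 5, 10, 13, 2, 17, 11, 3].

[15, 5, 10, 13, 2, 17, 11, 3]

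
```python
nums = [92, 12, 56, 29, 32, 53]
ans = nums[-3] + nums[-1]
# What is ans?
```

nums has length 6. Negative index -3 maps to positive index 6 + (-3) = 3. nums[3] = 29.
nums has length 6. Negative index -1 maps to positive index 6 + (-1) = 5. nums[5] = 53.
Sum: 29 + 53 = 82.

82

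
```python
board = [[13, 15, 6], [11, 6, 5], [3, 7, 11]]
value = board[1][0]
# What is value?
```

board[1] = [11, 6, 5]. Taking column 0 of that row yields 11.

11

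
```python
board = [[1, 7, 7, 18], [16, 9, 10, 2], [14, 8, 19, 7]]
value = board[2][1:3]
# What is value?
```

board[2] = [14, 8, 19, 7]. board[2] has length 4. The slice board[2][1:3] selects indices [1, 2] (1->8, 2->19), giving [8, 19].

[8, 19]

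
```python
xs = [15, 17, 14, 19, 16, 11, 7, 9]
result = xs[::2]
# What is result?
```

xs has length 8. The slice xs[::2] selects indices [0, 2, 4, 6] (0->15, 2->14, 4->16, 6->7), giving [15, 14, 16, 7].

[15, 14, 16, 7]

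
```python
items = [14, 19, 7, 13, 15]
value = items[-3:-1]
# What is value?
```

items has length 5. The slice items[-3:-1] selects indices [2, 3] (2->7, 3->13), giving [7, 13].

[7, 13]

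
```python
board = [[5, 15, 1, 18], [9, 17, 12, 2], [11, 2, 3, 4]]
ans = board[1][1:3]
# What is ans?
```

board[1] = [9, 17, 12, 2]. board[1] has length 4. The slice board[1][1:3] selects indices [1, 2] (1->17, 2->12), giving [17, 12].

[17, 12]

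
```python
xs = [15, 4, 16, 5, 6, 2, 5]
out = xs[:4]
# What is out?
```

xs has length 7. The slice xs[:4] selects indices [0, 1, 2, 3] (0->15, 1->4, 2->16, 3->5), giving [15, 4, 16, 5].

[15, 4, 16, 5]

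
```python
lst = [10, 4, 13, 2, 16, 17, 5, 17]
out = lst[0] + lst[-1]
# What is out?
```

lst has length 8. lst[0] = 10.
lst has length 8. Negative index -1 maps to positive index 8 + (-1) = 7. lst[7] = 17.
Sum: 10 + 17 = 27.

27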